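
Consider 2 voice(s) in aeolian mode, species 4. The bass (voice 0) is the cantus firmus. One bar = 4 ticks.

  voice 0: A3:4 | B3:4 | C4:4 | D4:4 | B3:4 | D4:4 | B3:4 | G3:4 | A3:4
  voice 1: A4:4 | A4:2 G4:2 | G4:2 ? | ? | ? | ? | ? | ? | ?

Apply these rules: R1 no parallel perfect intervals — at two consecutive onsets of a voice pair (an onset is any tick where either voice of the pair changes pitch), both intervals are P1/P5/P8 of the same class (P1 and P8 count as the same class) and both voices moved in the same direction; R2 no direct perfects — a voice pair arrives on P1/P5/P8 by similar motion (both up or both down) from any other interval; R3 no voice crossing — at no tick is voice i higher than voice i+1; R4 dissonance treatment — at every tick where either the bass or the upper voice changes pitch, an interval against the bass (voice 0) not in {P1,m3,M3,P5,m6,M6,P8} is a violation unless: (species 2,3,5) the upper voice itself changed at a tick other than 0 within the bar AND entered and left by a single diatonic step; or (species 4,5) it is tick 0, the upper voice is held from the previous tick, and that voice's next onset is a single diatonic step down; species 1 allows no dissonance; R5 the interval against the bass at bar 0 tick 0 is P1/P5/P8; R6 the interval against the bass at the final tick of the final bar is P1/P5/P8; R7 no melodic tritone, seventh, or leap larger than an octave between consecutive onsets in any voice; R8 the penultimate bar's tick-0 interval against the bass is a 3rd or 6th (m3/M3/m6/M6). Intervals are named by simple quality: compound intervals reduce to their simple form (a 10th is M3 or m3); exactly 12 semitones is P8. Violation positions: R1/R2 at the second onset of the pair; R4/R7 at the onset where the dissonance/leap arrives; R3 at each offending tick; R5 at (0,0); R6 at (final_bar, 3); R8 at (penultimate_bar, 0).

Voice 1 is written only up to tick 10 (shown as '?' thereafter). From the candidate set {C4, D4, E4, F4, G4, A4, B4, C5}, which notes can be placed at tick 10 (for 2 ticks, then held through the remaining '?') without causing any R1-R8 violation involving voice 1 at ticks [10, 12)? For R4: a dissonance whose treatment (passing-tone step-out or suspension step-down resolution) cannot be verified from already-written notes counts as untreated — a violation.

C4: legal
D4: violates R4
E4: legal
F4: violates R4
G4: legal
A4: legal
B4: violates R4
C5: legal

{A4, C4, C5, E4, G4}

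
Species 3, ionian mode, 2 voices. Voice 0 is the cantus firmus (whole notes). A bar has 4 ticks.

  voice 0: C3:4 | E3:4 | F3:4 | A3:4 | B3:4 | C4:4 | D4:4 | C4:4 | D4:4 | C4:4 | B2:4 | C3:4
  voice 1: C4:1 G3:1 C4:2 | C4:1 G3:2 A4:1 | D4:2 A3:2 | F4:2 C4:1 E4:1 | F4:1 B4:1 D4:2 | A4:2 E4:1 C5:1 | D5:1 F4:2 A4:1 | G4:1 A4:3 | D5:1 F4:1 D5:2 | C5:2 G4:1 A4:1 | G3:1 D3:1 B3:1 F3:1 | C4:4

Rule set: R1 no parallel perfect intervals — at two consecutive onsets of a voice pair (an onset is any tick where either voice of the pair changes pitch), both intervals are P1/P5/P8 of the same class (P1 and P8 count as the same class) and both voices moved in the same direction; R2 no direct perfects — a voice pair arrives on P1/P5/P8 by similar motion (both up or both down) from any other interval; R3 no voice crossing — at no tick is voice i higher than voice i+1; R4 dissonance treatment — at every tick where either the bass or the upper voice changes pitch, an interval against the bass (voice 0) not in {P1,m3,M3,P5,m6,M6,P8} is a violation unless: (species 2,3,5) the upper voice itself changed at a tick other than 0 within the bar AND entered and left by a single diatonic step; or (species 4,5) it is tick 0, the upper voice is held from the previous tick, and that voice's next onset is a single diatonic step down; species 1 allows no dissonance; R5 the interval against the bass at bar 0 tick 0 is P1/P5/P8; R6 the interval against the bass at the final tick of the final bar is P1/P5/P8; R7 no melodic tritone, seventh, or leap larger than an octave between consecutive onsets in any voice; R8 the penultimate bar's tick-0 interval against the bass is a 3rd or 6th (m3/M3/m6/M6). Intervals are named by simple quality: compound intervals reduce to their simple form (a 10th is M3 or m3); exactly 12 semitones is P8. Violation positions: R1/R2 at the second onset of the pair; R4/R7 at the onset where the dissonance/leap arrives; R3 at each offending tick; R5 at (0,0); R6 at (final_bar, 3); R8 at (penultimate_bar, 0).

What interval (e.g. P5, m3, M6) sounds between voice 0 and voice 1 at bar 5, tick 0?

M6

voice 0=C4 voice 1=A4 -> M6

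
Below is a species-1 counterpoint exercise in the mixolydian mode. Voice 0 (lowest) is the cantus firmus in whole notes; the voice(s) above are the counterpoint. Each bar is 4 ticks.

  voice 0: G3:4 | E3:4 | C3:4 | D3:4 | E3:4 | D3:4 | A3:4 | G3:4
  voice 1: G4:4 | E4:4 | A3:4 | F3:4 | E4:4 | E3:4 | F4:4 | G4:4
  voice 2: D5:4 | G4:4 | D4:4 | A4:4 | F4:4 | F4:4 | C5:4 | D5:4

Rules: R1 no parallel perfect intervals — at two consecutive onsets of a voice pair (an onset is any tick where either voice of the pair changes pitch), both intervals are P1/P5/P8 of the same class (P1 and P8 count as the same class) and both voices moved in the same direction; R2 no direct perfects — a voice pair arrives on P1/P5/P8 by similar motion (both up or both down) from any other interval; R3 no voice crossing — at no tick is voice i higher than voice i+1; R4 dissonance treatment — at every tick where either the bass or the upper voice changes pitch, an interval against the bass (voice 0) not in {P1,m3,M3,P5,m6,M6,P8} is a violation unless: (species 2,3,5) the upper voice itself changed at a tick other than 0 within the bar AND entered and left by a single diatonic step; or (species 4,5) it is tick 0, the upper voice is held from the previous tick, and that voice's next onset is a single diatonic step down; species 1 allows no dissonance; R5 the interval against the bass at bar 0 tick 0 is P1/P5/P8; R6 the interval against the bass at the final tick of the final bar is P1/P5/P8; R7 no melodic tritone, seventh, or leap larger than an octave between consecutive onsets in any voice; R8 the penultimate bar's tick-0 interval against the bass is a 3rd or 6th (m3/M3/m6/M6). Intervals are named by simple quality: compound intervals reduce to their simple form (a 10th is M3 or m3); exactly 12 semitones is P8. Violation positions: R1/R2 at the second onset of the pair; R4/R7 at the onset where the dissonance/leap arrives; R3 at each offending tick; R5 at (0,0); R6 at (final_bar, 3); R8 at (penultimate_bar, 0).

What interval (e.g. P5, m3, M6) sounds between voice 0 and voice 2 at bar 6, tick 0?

voice 0=A3 voice 2=C5 -> m3

m3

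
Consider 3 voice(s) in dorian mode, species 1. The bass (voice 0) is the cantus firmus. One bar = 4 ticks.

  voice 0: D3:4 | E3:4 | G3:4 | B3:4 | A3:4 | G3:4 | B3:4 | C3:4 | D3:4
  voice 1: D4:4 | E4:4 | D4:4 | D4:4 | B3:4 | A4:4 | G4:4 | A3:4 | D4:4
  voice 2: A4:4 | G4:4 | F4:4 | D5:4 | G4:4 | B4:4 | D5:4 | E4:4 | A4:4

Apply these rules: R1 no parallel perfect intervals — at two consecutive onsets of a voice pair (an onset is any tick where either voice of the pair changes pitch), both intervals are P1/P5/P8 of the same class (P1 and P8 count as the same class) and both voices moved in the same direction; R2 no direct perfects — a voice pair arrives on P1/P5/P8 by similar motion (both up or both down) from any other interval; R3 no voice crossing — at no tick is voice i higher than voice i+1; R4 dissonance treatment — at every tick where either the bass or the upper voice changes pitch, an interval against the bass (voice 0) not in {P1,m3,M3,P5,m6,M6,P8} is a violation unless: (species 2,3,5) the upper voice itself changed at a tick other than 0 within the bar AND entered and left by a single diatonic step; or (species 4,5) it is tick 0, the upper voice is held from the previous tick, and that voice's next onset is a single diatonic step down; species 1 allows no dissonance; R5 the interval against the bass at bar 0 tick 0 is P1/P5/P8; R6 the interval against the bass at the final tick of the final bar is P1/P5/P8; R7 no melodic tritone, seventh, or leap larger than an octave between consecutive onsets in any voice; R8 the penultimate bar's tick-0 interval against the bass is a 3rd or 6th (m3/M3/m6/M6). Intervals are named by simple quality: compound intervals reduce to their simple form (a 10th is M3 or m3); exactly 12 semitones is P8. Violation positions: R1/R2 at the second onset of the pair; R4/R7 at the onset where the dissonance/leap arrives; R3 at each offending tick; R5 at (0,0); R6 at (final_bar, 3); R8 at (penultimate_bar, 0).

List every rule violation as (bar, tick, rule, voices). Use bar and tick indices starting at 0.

bar 0: v0=D3 v1=D4 v2=A4 downbeat P5
bar 1: v0=E3 v1=E4 v2=G4 downbeat m3
bar 2: v0=G3 v1=D4 v2=F4 downbeat m7
bar 3: v0=B3 v1=D4 v2=D5 downbeat m3
bar 4: v0=A3 v1=B3 v2=G4 downbeat m7
bar 5: v0=G3 v1=A4 v2=B4 downbeat M3
bar 6: v0=B3 v1=G4 v2=D5 downbeat m3
bar 7: v0=C3 v1=A3 v2=E4 downbeat M3
bar 8: v0=D3 v1=D4 v2=A4 downbeat P5
  -> R1 @ bar 1 tick 0 v(0, 1): D3/D4 P8 -> E3/E4 P8 similar
  -> R4 @ bar 2 tick 0 v(0, 2): G3/F4 m7 untreated
  -> R4 @ bar 4 tick 0 v(0, 1): A3/B3 M2 untreated
  -> R4 @ bar 4 tick 0 v(0, 2): A3/G4 m7 untreated
  -> R4 @ bar 5 tick 0 v(0, 1): G3/A4 M2 untreated
  -> R7 @ bar 5 tick 0 v(1,): B3->A4 leap 10st
  -> R1 @ bar 7 tick 0 v(1, 2): G4/D5 P5 -> A3/E4 P5 similar
  -> R7 @ bar 7 tick 0 v(0,): B3->C3 leap 11st
  -> R7 @ bar 7 tick 0 v(1,): G4->A3 leap 10st
  -> R7 @ bar 7 tick 0 v(2,): D5->E4 leap 10st
  -> R1 @ bar 8 tick 0 v(1, 2): A3/E4 P5 -> D4/A4 P5 similar
  -> R2 @ bar 8 tick 0 v(0, 1): C3/A3 M6 -> D3/D4 P8 similar
  -> R2 @ bar 8 tick 0 v(0, 2): C3/E4 M3 -> D3/A4 P5 similar

(1, 0, R1, (0, 1))
(2, 0, R4, (0, 2))
(4, 0, R4, (0, 1))
(4, 0, R4, (0, 2))
(5, 0, R4, (0, 1))
(5, 0, R7, (1,))
(7, 0, R1, (1, 2))
(7, 0, R7, (0,))
(7, 0, R7, (1,))
(7, 0, R7, (2,))
(8, 0, R1, (1, 2))
(8, 0, R2, (0, 1))
(8, 0, R2, (0, 2))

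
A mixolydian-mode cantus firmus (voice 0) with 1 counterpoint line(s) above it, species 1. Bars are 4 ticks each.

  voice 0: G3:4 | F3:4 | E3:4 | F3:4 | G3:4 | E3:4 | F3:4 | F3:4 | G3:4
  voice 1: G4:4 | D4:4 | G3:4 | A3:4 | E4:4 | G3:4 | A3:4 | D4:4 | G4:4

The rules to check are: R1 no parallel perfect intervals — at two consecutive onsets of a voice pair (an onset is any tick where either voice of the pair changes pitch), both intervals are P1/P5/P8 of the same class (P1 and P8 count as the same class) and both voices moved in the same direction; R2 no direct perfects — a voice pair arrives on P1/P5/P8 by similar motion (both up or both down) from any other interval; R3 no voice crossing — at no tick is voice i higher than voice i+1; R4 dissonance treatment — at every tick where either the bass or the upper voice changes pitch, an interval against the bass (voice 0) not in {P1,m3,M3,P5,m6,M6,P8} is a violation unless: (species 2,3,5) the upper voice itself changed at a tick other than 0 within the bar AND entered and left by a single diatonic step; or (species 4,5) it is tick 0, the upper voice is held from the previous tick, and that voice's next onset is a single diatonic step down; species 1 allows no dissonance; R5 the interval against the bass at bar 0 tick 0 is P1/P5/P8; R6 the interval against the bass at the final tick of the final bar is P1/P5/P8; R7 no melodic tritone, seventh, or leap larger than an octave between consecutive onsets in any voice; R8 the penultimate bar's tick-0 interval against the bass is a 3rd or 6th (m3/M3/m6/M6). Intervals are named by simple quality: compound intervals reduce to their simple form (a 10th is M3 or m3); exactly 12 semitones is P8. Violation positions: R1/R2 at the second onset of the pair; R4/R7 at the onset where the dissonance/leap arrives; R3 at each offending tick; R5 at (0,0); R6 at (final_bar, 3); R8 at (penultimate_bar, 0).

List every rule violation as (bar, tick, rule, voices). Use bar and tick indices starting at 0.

bar 0: v0=G3 v1=G4 downbeat P8
bar 1: v0=F3 v1=D4 downbeat M6
bar 2: v0=E3 v1=G3 downbeat m3
bar 3: v0=F3 v1=A3 downbeat M3
bar 4: v0=G3 v1=E4 downbeat M6
bar 5: v0=E3 v1=G3 downbeat m3
bar 6: v0=F3 v1=A3 downbeat M3
bar 7: v0=F3 v1=D4 downbeat M6
bar 8: v0=G3 v1=G4 downbeat P8
  -> R2 @ bar 8 tick 0 v(0, 1): F3/D4 M6 -> G3/G4 P8 similar

(8, 0, R2, (0, 1))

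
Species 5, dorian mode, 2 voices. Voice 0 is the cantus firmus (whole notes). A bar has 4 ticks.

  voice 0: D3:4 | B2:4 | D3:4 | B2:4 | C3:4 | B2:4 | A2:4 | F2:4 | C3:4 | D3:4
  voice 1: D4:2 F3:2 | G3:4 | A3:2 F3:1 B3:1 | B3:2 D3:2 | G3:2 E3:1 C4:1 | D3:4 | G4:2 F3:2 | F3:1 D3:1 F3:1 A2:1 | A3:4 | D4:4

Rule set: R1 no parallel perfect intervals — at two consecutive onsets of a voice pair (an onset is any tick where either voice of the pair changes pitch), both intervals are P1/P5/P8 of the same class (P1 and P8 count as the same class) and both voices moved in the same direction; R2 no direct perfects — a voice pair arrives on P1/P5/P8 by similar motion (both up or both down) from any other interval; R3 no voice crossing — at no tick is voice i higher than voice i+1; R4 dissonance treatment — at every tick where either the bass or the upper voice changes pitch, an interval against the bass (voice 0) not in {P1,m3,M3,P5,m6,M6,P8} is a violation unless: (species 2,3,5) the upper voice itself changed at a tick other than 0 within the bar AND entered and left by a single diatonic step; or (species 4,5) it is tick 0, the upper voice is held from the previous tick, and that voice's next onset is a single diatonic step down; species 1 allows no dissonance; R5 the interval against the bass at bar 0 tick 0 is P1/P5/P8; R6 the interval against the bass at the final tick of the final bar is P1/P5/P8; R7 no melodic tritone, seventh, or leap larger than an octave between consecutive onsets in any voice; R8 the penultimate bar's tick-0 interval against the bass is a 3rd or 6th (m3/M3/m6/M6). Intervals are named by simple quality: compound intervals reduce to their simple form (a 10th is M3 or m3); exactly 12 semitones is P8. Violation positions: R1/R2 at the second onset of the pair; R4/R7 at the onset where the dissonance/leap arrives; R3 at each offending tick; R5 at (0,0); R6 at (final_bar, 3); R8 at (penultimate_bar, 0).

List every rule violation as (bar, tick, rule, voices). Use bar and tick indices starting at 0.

(2, 0, R2, (0, 1))
(2, 3, R7, (1,))
(4, 0, R2, (0, 1))
(5, 0, R7, (1,))
(6, 0, R4, (0, 1))
(6, 0, R7, (1,))
(6, 2, R7, (1,))
(9, 0, R2, (0, 1))

bar 0: v0=D3 v1=D4 downbeat P8
bar 1: v0=B2 v1=G3 downbeat m6
bar 2: v0=D3 v1=A3 downbeat P5
bar 3: v0=B2 v1=B3 downbeat P8
bar 4: v0=C3 v1=G3 downbeat P5
bar 5: v0=B2 v1=D3 downbeat m3
bar 6: v0=A2 v1=G4 downbeat m7
bar 7: v0=F2 v1=F3 downbeat P8
bar 8: v0=C3 v1=A3 downbeat M6
bar 9: v0=D3 v1=D4 downbeat P8
  -> R2 @ bar 2 tick 0 v(0, 1): B2/G3 m6 -> D3/A3 P5 similar
  -> R7 @ bar 2 tick 3 v(1,): F3->B3 leap 6st
  -> R2 @ bar 4 tick 0 v(0, 1): B2/D3 m3 -> C3/G3 P5 similar
  -> R7 @ bar 5 tick 0 v(1,): C4->D3 leap 10st
  -> R4 @ bar 6 tick 0 v(0, 1): A2/G4 m7 untreated
  -> R7 @ bar 6 tick 0 v(1,): D3->G4 leap 17st
  -> R7 @ bar 6 tick 2 v(1,): G4->F3 leap 14st
  -> R2 @ bar 9 tick 0 v(0, 1): C3/A3 M6 -> D3/D4 P8 similar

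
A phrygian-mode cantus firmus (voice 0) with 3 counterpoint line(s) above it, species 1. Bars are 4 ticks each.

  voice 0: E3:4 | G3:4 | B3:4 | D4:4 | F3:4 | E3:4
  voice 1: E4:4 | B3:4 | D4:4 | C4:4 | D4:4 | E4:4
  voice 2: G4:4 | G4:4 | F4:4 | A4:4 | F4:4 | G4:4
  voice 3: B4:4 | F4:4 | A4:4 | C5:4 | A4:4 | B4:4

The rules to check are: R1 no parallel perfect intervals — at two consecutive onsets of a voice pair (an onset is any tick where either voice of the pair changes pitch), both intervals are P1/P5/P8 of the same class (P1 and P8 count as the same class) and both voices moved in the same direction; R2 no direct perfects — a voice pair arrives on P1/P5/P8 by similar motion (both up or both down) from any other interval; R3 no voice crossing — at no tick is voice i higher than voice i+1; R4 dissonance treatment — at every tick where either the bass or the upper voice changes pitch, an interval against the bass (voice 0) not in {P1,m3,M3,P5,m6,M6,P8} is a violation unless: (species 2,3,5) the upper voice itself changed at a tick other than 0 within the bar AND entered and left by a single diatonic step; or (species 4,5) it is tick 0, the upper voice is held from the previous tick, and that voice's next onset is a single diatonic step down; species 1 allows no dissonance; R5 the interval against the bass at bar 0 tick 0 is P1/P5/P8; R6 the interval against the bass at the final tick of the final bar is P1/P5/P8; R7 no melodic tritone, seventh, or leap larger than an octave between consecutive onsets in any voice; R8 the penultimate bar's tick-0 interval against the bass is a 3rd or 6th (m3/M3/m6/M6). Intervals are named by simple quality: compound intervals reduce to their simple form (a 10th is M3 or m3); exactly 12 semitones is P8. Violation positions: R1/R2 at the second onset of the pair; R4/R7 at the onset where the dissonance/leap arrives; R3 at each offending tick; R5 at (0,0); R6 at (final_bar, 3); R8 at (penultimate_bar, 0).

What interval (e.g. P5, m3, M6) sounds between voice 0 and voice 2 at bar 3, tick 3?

voice 0=D4 voice 2=A4 -> P5

P5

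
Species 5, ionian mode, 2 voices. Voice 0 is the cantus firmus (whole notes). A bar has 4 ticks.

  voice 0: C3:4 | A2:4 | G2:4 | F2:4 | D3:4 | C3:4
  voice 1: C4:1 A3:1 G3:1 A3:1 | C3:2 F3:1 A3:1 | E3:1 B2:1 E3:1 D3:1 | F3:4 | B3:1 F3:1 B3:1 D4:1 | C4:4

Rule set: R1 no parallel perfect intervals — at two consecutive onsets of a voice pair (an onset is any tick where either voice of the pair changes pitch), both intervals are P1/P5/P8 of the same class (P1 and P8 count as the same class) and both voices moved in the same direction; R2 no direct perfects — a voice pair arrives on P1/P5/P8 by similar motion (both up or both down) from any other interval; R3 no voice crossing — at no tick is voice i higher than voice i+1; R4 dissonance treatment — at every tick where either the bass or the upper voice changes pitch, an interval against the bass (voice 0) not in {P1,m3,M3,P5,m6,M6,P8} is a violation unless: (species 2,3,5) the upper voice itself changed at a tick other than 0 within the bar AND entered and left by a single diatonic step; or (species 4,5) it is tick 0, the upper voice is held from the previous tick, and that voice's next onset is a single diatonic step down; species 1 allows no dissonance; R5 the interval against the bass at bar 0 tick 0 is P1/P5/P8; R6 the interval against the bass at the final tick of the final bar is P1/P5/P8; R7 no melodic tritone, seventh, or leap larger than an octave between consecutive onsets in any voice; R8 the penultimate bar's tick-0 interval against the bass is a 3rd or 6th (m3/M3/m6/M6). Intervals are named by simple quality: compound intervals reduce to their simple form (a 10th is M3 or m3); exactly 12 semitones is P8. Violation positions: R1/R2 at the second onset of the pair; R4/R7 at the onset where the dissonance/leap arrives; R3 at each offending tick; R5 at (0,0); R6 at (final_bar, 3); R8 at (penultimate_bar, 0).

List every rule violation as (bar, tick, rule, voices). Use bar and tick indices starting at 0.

bar 0: v0=C3 v1=C4 downbeat P8
bar 1: v0=A2 v1=C3 downbeat m3
bar 2: v0=G2 v1=E3 downbeat M6
bar 3: v0=F2 v1=F3 downbeat P8
bar 4: v0=D3 v1=B3 downbeat M6
bar 5: v0=C3 v1=C4 downbeat P8
  -> R7 @ bar 4 tick 0 v(1,): F3->B3 leap 6st
  -> R7 @ bar 4 tick 1 v(1,): B3->F3 leap 6st
  -> R7 @ bar 4 tick 2 v(1,): F3->B3 leap 6st
  -> R1 @ bar 5 tick 0 v(0, 1): D3/D4 P8 -> C3/C4 P8 similar

(4, 0, R7, (1,))
(4, 1, R7, (1,))
(4, 2, R7, (1,))
(5, 0, R1, (0, 1))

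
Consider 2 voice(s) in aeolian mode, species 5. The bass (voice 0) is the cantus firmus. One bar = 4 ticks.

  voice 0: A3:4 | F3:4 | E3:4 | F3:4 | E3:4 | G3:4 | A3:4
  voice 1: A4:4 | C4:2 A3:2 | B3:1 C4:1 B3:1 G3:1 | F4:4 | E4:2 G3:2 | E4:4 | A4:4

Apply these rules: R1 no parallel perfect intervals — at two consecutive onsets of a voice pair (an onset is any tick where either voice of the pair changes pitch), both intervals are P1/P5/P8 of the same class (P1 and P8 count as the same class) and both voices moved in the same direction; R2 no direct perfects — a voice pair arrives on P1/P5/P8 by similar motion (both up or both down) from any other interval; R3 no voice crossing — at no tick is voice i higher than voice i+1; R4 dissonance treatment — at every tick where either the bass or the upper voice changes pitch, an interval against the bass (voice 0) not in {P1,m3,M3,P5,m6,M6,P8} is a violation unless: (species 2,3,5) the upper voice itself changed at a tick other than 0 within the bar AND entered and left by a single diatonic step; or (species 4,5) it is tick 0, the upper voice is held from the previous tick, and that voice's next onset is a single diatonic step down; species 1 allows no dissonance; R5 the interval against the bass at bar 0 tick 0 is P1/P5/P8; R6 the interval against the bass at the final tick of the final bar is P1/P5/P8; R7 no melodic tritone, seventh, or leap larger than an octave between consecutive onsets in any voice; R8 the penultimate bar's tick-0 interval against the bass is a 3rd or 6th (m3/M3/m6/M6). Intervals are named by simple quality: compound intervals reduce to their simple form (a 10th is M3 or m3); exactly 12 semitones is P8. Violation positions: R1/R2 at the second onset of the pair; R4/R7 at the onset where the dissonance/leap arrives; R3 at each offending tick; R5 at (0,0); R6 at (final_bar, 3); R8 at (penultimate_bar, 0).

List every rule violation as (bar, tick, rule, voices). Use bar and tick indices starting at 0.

(1, 0, R2, (0, 1))
(3, 0, R2, (0, 1))
(3, 0, R7, (1,))
(4, 0, R1, (0, 1))
(6, 0, R2, (0, 1))

bar 0: v0=A3 v1=A4 downbeat P8
bar 1: v0=F3 v1=C4 downbeat P5
bar 2: v0=E3 v1=B3 downbeat P5
bar 3: v0=F3 v1=F4 downbeat P8
bar 4: v0=E3 v1=E4 downbeat P8
bar 5: v0=G3 v1=E4 downbeat M6
bar 6: v0=A3 v1=A4 downbeat P8
  -> R2 @ bar 1 tick 0 v(0, 1): A3/A4 P8 -> F3/C4 P5 similar
  -> R2 @ bar 3 tick 0 v(0, 1): E3/G3 m3 -> F3/F4 P8 similar
  -> R7 @ bar 3 tick 0 v(1,): G3->F4 leap 10st
  -> R1 @ bar 4 tick 0 v(0, 1): F3/F4 P8 -> E3/E4 P8 similar
  -> R2 @ bar 6 tick 0 v(0, 1): G3/E4 M6 -> A3/A4 P8 similar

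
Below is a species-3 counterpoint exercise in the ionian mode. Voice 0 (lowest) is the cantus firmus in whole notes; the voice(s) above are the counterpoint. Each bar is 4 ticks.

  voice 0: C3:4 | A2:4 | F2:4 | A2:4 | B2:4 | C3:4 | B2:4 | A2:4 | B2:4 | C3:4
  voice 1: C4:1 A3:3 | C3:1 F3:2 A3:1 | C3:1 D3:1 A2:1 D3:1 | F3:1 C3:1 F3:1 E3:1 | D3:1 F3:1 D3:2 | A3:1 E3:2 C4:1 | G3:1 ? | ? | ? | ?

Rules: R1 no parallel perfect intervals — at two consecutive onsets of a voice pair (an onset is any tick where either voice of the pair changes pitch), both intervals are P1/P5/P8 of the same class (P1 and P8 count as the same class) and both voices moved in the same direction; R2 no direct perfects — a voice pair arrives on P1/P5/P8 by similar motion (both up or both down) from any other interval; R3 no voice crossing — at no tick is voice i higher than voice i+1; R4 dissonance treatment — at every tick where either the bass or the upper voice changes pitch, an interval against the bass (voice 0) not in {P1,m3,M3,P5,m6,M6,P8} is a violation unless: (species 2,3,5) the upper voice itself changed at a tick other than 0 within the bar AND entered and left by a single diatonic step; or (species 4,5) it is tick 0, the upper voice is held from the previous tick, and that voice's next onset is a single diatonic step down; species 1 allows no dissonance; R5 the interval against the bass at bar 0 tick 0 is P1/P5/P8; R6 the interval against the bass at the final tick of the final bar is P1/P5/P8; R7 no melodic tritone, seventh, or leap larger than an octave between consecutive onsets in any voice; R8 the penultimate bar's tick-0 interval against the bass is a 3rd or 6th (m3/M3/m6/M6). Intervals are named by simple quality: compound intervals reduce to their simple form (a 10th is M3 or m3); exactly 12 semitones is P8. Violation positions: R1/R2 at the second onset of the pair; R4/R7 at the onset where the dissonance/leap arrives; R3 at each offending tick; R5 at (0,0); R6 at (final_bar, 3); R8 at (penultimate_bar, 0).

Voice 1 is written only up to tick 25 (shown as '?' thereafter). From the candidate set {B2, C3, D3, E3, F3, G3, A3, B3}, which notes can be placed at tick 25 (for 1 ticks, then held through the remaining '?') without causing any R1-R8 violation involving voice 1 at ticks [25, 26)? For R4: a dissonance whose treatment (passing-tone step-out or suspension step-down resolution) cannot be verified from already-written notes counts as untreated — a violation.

{B2, B3, D3, G3}

B2: legal
C3: violates R4
D3: legal
E3: violates R4
F3: violates R4
G3: legal
A3: violates R4
B3: legal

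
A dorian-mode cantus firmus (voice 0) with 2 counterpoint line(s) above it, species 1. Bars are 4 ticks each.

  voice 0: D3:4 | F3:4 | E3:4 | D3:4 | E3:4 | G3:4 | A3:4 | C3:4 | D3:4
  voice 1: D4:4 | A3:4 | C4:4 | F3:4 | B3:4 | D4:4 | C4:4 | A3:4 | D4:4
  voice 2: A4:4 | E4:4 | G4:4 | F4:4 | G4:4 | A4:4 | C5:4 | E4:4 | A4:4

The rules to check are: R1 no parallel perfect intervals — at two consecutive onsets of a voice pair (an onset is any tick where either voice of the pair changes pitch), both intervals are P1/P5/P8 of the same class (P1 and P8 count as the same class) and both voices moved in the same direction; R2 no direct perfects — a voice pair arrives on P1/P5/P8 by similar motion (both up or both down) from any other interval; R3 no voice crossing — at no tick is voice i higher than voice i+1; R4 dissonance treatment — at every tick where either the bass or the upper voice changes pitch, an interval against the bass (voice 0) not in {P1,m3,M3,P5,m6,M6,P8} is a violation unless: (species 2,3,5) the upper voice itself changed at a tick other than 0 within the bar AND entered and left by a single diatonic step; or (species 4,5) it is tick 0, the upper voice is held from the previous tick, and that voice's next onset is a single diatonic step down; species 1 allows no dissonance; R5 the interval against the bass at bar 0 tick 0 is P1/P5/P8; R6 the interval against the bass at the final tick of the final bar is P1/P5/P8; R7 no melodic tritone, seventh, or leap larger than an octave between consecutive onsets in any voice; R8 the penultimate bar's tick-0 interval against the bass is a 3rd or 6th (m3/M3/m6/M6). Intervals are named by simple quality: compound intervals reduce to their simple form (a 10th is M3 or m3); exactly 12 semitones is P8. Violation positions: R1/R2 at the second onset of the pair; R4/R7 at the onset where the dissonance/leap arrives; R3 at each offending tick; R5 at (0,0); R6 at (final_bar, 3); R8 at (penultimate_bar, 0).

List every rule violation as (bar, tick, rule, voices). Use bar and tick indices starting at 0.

(1, 0, R1, (1, 2))
(1, 0, R4, (0, 2))
(2, 0, R1, (1, 2))
(3, 0, R2, (1, 2))
(4, 0, R2, (0, 1))
(4, 0, R7, (1,))
(5, 0, R1, (0, 1))
(5, 0, R2, (1, 2))
(5, 0, R4, (0, 2))
(7, 0, R2, (1, 2))
(8, 0, R1, (1, 2))
(8, 0, R2, (0, 1))
(8, 0, R2, (0, 2))

bar 0: v0=D3 v1=D4 v2=A4 downbeat P5
bar 1: v0=F3 v1=A3 v2=E4 downbeat M7
bar 2: v0=E3 v1=C4 v2=G4 downbeat m3
bar 3: v0=D3 v1=F3 v2=F4 downbeat m3
bar 4: v0=E3 v1=B3 v2=G4 downbeat m3
bar 5: v0=G3 v1=D4 v2=A4 downbeat M2
bar 6: v0=A3 v1=C4 v2=C5 downbeat m3
bar 7: v0=C3 v1=A3 v2=E4 downbeat M3
bar 8: v0=D3 v1=D4 v2=A4 downbeat P5
  -> R1 @ bar 1 tick 0 v(1, 2): D4/A4 P5 -> A3/E4 P5 similar
  -> R4 @ bar 1 tick 0 v(0, 2): F3/E4 M7 untreated
  -> R1 @ bar 2 tick 0 v(1, 2): A3/E4 P5 -> C4/G4 P5 similar
  -> R2 @ bar 3 tick 0 v(1, 2): C4/G4 P5 -> F3/F4 P8 similar
  -> R2 @ bar 4 tick 0 v(0, 1): D3/F3 m3 -> E3/B3 P5 similar
  -> R7 @ bar 4 tick 0 v(1,): F3->B3 leap 6st
  -> R1 @ bar 5 tick 0 v(0, 1): E3/B3 P5 -> G3/D4 P5 similar
  -> R2 @ bar 5 tick 0 v(1, 2): B3/G4 m6 -> D4/A4 P5 similar
  -> R4 @ bar 5 tick 0 v(0, 2): G3/A4 M2 untreated
  -> R2 @ bar 7 tick 0 v(1, 2): C4/C5 P8 -> A3/E4 P5 similar
  -> R1 @ bar 8 tick 0 v(1, 2): A3/E4 P5 -> D4/A4 P5 similar
  -> R2 @ bar 8 tick 0 v(0, 1): C3/A3 M6 -> D3/D4 P8 similar
  -> R2 @ bar 8 tick 0 v(0, 2): C3/E4 M3 -> D3/A4 P5 similar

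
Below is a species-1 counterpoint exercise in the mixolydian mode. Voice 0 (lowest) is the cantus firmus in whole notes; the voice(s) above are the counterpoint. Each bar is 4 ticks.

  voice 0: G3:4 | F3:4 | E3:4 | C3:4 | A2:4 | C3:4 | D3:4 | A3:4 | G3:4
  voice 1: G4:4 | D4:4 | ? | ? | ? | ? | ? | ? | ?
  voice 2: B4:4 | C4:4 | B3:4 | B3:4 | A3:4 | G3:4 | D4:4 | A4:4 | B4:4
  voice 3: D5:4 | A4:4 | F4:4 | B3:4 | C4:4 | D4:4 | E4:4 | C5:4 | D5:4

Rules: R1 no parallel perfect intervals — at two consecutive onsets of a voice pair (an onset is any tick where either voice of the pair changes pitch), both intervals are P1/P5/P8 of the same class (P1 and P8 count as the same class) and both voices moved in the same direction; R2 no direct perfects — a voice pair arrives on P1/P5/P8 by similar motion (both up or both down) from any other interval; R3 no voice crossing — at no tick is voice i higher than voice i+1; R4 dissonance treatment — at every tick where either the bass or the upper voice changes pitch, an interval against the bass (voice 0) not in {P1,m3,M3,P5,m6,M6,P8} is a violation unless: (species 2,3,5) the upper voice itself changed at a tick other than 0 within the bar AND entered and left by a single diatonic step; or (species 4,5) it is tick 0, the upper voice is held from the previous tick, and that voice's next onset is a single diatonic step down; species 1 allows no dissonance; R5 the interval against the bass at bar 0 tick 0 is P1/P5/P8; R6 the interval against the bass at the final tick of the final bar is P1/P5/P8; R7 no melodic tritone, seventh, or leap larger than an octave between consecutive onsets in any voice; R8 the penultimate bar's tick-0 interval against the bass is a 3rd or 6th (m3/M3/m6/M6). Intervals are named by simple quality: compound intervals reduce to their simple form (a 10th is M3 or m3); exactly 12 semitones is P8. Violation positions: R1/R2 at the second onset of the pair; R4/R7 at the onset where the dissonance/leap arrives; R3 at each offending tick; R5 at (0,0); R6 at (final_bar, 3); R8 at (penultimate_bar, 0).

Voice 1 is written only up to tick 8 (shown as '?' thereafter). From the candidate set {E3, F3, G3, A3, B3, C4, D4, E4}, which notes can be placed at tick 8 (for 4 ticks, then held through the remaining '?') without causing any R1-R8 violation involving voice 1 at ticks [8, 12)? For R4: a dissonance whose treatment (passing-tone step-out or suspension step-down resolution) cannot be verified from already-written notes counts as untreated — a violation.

{G3}

E3: violates R2,R7
F3: violates R2,R4
G3: legal
A3: violates R4
B3: violates R2
C4: violates R3
D4: violates R3,R4
E4: violates R3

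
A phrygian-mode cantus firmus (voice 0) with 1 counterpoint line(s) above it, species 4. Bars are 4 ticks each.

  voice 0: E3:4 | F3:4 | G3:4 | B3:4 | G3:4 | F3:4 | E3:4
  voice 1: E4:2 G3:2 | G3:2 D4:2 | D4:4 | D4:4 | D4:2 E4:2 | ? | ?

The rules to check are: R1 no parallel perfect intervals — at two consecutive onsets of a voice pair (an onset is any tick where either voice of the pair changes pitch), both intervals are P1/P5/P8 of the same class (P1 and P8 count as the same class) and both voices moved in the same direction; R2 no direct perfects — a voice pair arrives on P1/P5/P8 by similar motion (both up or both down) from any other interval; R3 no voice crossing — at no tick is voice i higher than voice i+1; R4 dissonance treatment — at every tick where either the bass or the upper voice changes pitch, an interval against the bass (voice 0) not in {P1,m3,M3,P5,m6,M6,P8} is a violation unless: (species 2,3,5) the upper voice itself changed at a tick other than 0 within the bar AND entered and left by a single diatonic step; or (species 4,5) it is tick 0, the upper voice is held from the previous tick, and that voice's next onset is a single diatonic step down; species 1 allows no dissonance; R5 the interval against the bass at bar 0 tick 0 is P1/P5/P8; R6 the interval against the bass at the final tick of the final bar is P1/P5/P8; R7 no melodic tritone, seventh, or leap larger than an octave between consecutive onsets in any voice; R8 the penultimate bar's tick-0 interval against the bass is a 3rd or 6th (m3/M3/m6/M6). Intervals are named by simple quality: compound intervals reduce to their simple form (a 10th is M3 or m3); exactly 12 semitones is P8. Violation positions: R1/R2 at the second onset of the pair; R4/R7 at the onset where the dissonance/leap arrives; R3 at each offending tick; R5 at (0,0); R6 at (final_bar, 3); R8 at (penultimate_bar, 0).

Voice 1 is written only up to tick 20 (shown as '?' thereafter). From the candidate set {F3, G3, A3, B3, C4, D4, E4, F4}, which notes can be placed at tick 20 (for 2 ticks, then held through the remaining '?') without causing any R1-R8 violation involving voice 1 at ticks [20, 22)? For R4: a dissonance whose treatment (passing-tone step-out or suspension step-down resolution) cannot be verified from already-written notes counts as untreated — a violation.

{A3, D4}

F3: violates R2,R7,R8
G3: violates R4,R8
A3: legal
B3: violates R4,R8
C4: violates R2,R8
D4: legal
E4: violates R4,R8
F4: violates R8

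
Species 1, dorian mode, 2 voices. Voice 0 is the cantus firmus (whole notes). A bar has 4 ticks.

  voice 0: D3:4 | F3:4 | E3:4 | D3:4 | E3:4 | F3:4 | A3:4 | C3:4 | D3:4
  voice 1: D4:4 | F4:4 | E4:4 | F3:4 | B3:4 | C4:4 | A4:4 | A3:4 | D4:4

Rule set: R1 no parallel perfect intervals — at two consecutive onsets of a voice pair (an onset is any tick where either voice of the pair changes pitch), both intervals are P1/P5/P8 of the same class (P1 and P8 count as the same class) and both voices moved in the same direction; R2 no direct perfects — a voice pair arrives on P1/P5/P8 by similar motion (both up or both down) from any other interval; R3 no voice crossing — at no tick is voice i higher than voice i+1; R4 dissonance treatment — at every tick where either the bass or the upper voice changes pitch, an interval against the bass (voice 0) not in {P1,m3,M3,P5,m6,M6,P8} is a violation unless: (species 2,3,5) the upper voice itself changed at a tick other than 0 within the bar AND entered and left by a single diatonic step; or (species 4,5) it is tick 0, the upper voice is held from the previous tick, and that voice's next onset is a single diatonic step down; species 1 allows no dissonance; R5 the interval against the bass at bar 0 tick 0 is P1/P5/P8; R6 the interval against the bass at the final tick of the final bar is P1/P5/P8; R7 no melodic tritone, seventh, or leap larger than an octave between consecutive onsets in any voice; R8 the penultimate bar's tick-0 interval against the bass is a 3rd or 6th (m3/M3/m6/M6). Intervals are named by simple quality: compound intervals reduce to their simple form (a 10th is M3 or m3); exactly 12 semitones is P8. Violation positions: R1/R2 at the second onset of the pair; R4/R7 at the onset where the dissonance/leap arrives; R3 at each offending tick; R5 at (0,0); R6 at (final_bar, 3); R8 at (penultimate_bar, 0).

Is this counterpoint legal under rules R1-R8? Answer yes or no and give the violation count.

No (8 violations)

bar 0: v0=D3 v1=D4 (P8)
bar 1: v0=F3 v1=F4 (P8)
bar 2: v0=E3 v1=E4 (P8)
bar 3: v0=D3 v1=F3 (m3)
bar 4: v0=E3 v1=B3 (P5)
bar 5: v0=F3 v1=C4 (P5)
bar 6: v0=A3 v1=A4 (P8)
bar 7: v0=C3 v1=A3 (M6)
bar 8: v0=D3 v1=D4 (P8)
  R1 @ bar1.0: D3/D4 P8 -> F3/F4 P8 similar
  R1 @ bar2.0: F3/F4 P8 -> E3/E4 P8 similar
  R7 @ bar3.0: E4->F3 leap 11st
  R2 @ bar4.0: D3/F3 m3 -> E3/B3 P5 similar
  R7 @ bar4.0: F3->B3 leap 6st
  R1 @ bar5.0: E3/B3 P5 -> F3/C4 P5 similar
  R2 @ bar6.0: F3/C4 P5 -> A3/A4 P8 similar
  R2 @ bar8.0: C3/A3 M6 -> D3/D4 P8 similar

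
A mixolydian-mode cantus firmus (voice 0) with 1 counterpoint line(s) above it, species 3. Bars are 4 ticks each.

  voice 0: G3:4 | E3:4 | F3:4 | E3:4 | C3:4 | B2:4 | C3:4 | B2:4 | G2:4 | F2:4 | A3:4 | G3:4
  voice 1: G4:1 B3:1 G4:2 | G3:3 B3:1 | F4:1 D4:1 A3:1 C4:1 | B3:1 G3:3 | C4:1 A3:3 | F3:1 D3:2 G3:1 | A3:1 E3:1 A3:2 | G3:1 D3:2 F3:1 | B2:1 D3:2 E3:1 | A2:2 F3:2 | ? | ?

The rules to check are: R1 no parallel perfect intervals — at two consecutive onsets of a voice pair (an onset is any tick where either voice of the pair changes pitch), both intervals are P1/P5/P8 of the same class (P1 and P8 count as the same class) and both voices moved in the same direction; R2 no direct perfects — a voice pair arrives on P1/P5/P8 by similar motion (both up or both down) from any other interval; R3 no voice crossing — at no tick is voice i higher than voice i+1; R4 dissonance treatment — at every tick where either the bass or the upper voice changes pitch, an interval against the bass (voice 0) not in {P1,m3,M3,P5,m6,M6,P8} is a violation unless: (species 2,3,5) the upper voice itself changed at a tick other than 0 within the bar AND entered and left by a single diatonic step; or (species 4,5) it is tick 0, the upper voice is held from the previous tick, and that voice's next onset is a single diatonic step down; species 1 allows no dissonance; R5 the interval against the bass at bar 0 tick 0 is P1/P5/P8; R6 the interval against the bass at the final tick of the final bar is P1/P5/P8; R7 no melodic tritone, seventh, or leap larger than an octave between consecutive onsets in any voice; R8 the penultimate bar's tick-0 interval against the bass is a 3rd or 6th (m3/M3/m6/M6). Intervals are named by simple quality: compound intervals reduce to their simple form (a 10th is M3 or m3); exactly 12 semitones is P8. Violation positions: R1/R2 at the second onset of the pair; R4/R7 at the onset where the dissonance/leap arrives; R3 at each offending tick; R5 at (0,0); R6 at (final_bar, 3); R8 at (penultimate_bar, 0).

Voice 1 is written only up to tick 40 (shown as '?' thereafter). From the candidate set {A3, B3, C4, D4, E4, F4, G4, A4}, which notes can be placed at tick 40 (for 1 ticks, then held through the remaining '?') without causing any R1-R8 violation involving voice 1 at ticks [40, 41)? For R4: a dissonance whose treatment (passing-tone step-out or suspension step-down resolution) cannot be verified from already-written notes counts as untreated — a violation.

A3: violates R1,R8
B3: violates R4,R7,R8
C4: legal
D4: violates R4,R8
E4: violates R2,R7,R8
F4: legal
G4: violates R4,R7,R8
A4: violates R1,R7,R8

{C4, F4}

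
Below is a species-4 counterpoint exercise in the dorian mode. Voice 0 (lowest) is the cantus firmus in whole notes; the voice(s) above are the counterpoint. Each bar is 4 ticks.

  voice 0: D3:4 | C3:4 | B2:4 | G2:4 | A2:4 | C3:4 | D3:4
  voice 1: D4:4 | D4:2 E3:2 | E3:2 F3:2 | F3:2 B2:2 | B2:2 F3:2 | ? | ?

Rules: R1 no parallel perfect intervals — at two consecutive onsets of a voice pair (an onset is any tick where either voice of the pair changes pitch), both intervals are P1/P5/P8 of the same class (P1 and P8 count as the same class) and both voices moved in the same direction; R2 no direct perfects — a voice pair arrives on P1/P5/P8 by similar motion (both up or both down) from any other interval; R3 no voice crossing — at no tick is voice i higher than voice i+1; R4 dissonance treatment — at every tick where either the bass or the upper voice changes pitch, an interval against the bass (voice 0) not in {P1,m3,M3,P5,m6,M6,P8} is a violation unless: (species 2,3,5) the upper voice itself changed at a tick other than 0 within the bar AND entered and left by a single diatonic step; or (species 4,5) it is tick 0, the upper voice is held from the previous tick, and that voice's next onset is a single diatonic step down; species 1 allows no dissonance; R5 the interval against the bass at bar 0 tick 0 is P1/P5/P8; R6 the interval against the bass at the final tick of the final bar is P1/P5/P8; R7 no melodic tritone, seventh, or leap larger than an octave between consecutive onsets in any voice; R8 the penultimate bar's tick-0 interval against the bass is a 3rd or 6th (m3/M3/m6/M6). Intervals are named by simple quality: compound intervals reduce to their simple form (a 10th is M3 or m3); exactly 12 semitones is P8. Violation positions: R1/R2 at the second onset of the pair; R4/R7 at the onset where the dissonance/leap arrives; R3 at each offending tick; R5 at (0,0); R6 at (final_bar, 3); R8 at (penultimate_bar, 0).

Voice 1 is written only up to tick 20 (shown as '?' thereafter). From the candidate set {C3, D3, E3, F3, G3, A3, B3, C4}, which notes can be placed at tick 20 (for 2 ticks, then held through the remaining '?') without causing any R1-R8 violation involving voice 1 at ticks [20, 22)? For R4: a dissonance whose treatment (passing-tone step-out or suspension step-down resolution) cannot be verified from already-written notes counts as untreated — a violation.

C3: violates R8
D3: violates R4,R8
E3: legal
F3: violates R4,R8
G3: violates R2,R8
A3: legal
B3: violates R4,R7,R8
C4: violates R2,R8

{A3, E3}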